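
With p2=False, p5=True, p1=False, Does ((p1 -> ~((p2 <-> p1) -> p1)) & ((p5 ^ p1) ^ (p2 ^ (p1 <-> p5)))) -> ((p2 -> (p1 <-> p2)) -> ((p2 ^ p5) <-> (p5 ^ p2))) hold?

p2 <-> p1 = False <-> False = True
(p2 <-> p1) -> p1 = True -> False = False
~((p2 <-> p1) -> p1) = ~False = True
p1 -> ~((p2 <-> p1) -> p1) = False -> True = True
p5 ^ p1 = True ^ False = True
p1 <-> p5 = False <-> True = False
p2 ^ (p1 <-> p5) = False ^ False = False
(p5 ^ p1) ^ (p2 ^ (p1 <-> p5)) = True ^ False = True
(p1 -> ~((p2 <-> p1) -> p1)) & ((p5 ^ p1) ^ (p2 ^ (p1 <-> p5))) = True & True = True
p1 <-> p2 = False <-> False = True
p2 -> (p1 <-> p2) = False -> True = True
p2 ^ p5 = False ^ True = True
p5 ^ p2 = True ^ False = True
(p2 ^ p5) <-> (p5 ^ p2) = True <-> True = True
(p2 -> (p1 <-> p2)) -> ((p2 ^ p5) <-> (p5 ^ p2)) = True -> True = True
((p1 -> ~((p2 <-> p1) -> p1)) & ((p5 ^ p1) ^ (p2 ^ (p1 <-> p5)))) -> ((p2 -> (p1 <-> p2)) -> ((p2 ^ p5) <-> (p5 ^ p2))) = True -> True = True

True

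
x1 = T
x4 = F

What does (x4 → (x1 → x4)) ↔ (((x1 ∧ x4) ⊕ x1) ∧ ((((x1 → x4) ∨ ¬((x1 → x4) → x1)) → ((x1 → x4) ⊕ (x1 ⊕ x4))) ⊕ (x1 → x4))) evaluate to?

x1 → x4 = T → F = F
x4 → (x1 → x4) = F → F = T
x1 ∧ x4 = T ∧ F = F
(x1 ∧ x4) ⊕ x1 = F ⊕ T = T
x1 → x4 = T → F = F
x1 → x4 = T → F = F
(x1 → x4) → x1 = F → T = T
¬((x1 → x4) → x1) = ¬T = F
(x1 → x4) ∨ ¬((x1 → x4) → x1) = F ∨ F = F
x1 → x4 = T → F = F
x1 ⊕ x4 = T ⊕ F = T
(x1 → x4) ⊕ (x1 ⊕ x4) = F ⊕ T = T
((x1 → x4) ∨ ¬((x1 → x4) → x1)) → ((x1 → x4) ⊕ (x1 ⊕ x4)) = F → T = T
x1 → x4 = T → F = F
(((x1 → x4) ∨ ¬((x1 → x4) → x1)) → ((x1 → x4) ⊕ (x1 ⊕ x4))) ⊕ (x1 → x4) = T ⊕ F = T
((x1 ∧ x4) ⊕ x1) ∧ ((((x1 → x4) ∨ ¬((x1 → x4) → x1)) → ((x1 → x4) ⊕ (x1 ⊕ x4))) ⊕ (x1 → x4)) = T ∧ T = T
(x4 → (x1 → x4)) ↔ (((x1 ∧ x4) ⊕ x1) ∧ ((((x1 → x4) ∨ ¬((x1 → x4) → x1)) → ((x1 → x4) ⊕ (x1 ⊕ x4))) ⊕ (x1 → x4))) = T ↔ T = T

T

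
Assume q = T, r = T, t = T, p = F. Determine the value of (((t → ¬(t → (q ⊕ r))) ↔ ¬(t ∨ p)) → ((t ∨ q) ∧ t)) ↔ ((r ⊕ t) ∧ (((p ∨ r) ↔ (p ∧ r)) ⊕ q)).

Substituting q=T, r=T, t=T, p=F:
q ⊕ r = T ⊕ T = F
t → (q ⊕ r) = T → F = F
¬(t → (q ⊕ r)) = ¬F = T
t → ¬(t → (q ⊕ r)) = T → T = T
t ∨ p = T ∨ F = T
¬(t ∨ p) = ¬T = F
(t → ¬(t → (q ⊕ r))) ↔ ¬(t ∨ p) = T ↔ F = F
t ∨ q = T ∨ T = T
(t ∨ q) ∧ t = T ∧ T = T
((t → ¬(t → (q ⊕ r))) ↔ ¬(t ∨ p)) → ((t ∨ q) ∧ t) = F → T = T
r ⊕ t = T ⊕ T = F
p ∨ r = F ∨ T = T
p ∧ r = F ∧ T = F
(p ∨ r) ↔ (p ∧ r) = T ↔ F = F
((p ∨ r) ↔ (p ∧ r)) ⊕ q = F ⊕ T = T
(r ⊕ t) ∧ (((p ∨ r) ↔ (p ∧ r)) ⊕ q) = F ∧ T = F
(((t → ¬(t → (q ⊕ r))) ↔ ¬(t ∨ p)) → ((t ∨ q) ∧ t)) ↔ ((r ⊕ t) ∧ (((p ∨ r) ↔ (p ∧ r)) ⊕ q)) = T ↔ F = F

F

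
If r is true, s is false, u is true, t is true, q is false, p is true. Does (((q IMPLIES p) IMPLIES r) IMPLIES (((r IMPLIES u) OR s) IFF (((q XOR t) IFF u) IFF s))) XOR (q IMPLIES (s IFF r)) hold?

q IMPLIES p = F IMPLIES T = T
(q IMPLIES p) IMPLIES r = T IMPLIES T = T
r IMPLIES u = T IMPLIES T = T
(r IMPLIES u) OR s = T OR F = T
q XOR t = F XOR T = T
(q XOR t) IFF u = T IFF T = T
((q XOR t) IFF u) IFF s = T IFF F = F
((r IMPLIES u) OR s) IFF (((q XOR t) IFF u) IFF s) = T IFF F = F
((q IMPLIES p) IMPLIES r) IMPLIES (((r IMPLIES u) OR s) IFF (((q XOR t) IFF u) IFF s)) = T IMPLIES F = F
s IFF r = F IFF T = F
q IMPLIES (s IFF r) = F IMPLIES F = T
(((q IMPLIES p) IMPLIES r) IMPLIES (((r IMPLIES u) OR s) IFF (((q XOR t) IFF u) IFF s))) XOR (q IMPLIES (s IFF r)) = F XOR T = T

T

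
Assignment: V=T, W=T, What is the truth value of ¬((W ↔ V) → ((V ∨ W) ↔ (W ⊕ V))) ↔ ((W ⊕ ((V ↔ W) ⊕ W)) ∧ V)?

W ↔ V = T ↔ T = T
V ∨ W = T ∨ T = T
W ⊕ V = T ⊕ T = F
(V ∨ W) ↔ (W ⊕ V) = T ↔ F = F
(W ↔ V) → ((V ∨ W) ↔ (W ⊕ V)) = T → F = F
¬((W ↔ V) → ((V ∨ W) ↔ (W ⊕ V))) = ¬F = T
V ↔ W = T ↔ T = T
(V ↔ W) ⊕ W = T ⊕ T = F
W ⊕ ((V ↔ W) ⊕ W) = T ⊕ F = T
(W ⊕ ((V ↔ W) ⊕ W)) ∧ V = T ∧ T = T
¬((W ↔ V) → ((V ∨ W) ↔ (W ⊕ V))) ↔ ((W ⊕ ((V ↔ W) ⊕ W)) ∧ V) = T ↔ T = T

T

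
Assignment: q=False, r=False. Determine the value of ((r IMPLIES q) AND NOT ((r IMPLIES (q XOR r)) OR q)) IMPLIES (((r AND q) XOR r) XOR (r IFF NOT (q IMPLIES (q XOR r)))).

r IMPLIES q = False IMPLIES False = True
q XOR r = False XOR False = False
r IMPLIES (q XOR r) = False IMPLIES False = True
(r IMPLIES (q XOR r)) OR q = True OR False = True
NOT ((r IMPLIES (q XOR r)) OR q) = NOT True = False
(r IMPLIES q) AND NOT ((r IMPLIES (q XOR r)) OR q) = True AND False = False
r AND q = False AND False = False
(r AND q) XOR r = False XOR False = False
q XOR r = False XOR False = False
q IMPLIES (q XOR r) = False IMPLIES False = True
NOT (q IMPLIES (q XOR r)) = NOT True = False
r IFF NOT (q IMPLIES (q XOR r)) = False IFF False = True
((r AND q) XOR r) XOR (r IFF NOT (q IMPLIES (q XOR r))) = False XOR True = True
((r IMPLIES q) AND NOT ((r IMPLIES (q XOR r)) OR q)) IMPLIES (((r AND q) XOR r) XOR (r IFF NOT (q IMPLIES (q XOR r)))) = False IMPLIES True = True

True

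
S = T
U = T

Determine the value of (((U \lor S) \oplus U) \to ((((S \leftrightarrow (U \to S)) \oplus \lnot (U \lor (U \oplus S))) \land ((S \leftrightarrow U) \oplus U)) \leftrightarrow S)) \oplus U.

Substituting S=T, U=T:
U \lor S = T \lor T = T
(U \lor S) \oplus U = T \oplus T = F
U \to S = T \to T = T
S \leftrightarrow (U \to S) = T \leftrightarrow T = T
U \oplus S = T \oplus T = F
U \lor (U \oplus S) = T \lor F = T
\lnot (U \lor (U \oplus S)) = \lnot T = F
(S \leftrightarrow (U \to S)) \oplus \lnot (U \lor (U \oplus S)) = T \oplus F = T
S \leftrightarrow U = T \leftrightarrow T = T
(S \leftrightarrow U) \oplus U = T \oplus T = F
((S \leftrightarrow (U \to S)) \oplus \lnot (U \lor (U \oplus S))) \land ((S \leftrightarrow U) \oplus U) = T \land F = F
(((S \leftrightarrow (U \to S)) \oplus \lnot (U \lor (U \oplus S))) \land ((S \leftrightarrow U) \oplus U)) \leftrightarrow S = F \leftrightarrow T = F
((U \lor S) \oplus U) \to ((((S \leftrightarrow (U \to S)) \oplus \lnot (U \lor (U \oplus S))) \land ((S \leftrightarrow U) \oplus U)) \leftrightarrow S) = F \to F = T
(((U \lor S) \oplus U) \to ((((S \leftrightarrow (U \to S)) \oplus \lnot (U \lor (U \oplus S))) \land ((S \leftrightarrow U) \oplus U)) \leftrightarrow S)) \oplus U = T \oplus T = F

F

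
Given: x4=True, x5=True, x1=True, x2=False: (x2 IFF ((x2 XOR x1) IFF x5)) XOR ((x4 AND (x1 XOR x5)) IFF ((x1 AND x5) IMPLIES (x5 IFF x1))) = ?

False

x2 XOR x1 = False XOR True = True
(x2 XOR x1) IFF x5 = True IFF True = True
x2 IFF ((x2 XOR x1) IFF x5) = False IFF True = False
x1 XOR x5 = True XOR True = False
x4 AND (x1 XOR x5) = True AND False = False
x1 AND x5 = True AND True = True
x5 IFF x1 = True IFF True = True
(x1 AND x5) IMPLIES (x5 IFF x1) = True IMPLIES True = True
(x4 AND (x1 XOR x5)) IFF ((x1 AND x5) IMPLIES (x5 IFF x1)) = False IFF True = False
(x2 IFF ((x2 XOR x1) IFF x5)) XOR ((x4 AND (x1 XOR x5)) IFF ((x1 AND x5) IMPLIES (x5 IFF x1))) = False XOR False = False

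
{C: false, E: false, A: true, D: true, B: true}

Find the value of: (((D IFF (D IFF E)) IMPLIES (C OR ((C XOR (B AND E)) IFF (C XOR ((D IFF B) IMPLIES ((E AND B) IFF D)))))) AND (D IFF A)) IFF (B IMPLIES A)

D IFF E = true IFF false = false
D IFF (D IFF E) = true IFF false = false
B AND E = true AND false = false
C XOR (B AND E) = false XOR false = false
D IFF B = true IFF true = true
E AND B = false AND true = false
(E AND B) IFF D = false IFF true = false
(D IFF B) IMPLIES ((E AND B) IFF D) = true IMPLIES false = false
C XOR ((D IFF B) IMPLIES ((E AND B) IFF D)) = false XOR false = false
(C XOR (B AND E)) IFF (C XOR ((D IFF B) IMPLIES ((E AND B) IFF D))) = false IFF false = true
C OR ((C XOR (B AND E)) IFF (C XOR ((D IFF B) IMPLIES ((E AND B) IFF D)))) = false OR true = true
(D IFF (D IFF E)) IMPLIES (C OR ((C XOR (B AND E)) IFF (C XOR ((D IFF B) IMPLIES ((E AND B) IFF D))))) = false IMPLIES true = true
D IFF A = true IFF true = true
((D IFF (D IFF E)) IMPLIES (C OR ((C XOR (B AND E)) IFF (C XOR ((D IFF B) IMPLIES ((E AND B) IFF D)))))) AND (D IFF A) = true AND true = true
B IMPLIES A = true IMPLIES true = true
(((D IFF (D IFF E)) IMPLIES (C OR ((C XOR (B AND E)) IFF (C XOR ((D IFF B) IMPLIES ((E AND B) IFF D)))))) AND (D IFF A)) IFF (B IMPLIES A) = true IFF true = true

true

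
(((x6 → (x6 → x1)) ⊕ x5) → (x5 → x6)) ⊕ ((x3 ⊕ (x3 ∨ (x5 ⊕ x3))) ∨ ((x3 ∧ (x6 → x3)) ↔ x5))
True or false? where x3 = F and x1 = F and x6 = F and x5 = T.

F

x6 → x1 = F → F = T
x6 → (x6 → x1) = F → T = T
(x6 → (x6 → x1)) ⊕ x5 = T ⊕ T = F
x5 → x6 = T → F = F
((x6 → (x6 → x1)) ⊕ x5) → (x5 → x6) = F → F = T
x5 ⊕ x3 = T ⊕ F = T
x3 ∨ (x5 ⊕ x3) = F ∨ T = T
x3 ⊕ (x3 ∨ (x5 ⊕ x3)) = F ⊕ T = T
x6 → x3 = F → F = T
x3 ∧ (x6 → x3) = F ∧ T = F
(x3 ∧ (x6 → x3)) ↔ x5 = F ↔ T = F
(x3 ⊕ (x3 ∨ (x5 ⊕ x3))) ∨ ((x3 ∧ (x6 → x3)) ↔ x5) = T ∨ F = T
(((x6 → (x6 → x1)) ⊕ x5) → (x5 → x6)) ⊕ ((x3 ⊕ (x3 ∨ (x5 ⊕ x3))) ∨ ((x3 ∧ (x6 → x3)) ↔ x5)) = T ⊕ T = F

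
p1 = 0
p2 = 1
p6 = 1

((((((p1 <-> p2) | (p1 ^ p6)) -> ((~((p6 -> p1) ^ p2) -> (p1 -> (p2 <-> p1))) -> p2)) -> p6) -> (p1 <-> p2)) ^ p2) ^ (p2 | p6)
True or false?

0

p1 <-> p2 = 0 <-> 1 = 0
p1 ^ p6 = 0 ^ 1 = 1
(p1 <-> p2) | (p1 ^ p6) = 0 | 1 = 1
p6 -> p1 = 1 -> 0 = 0
(p6 -> p1) ^ p2 = 0 ^ 1 = 1
~((p6 -> p1) ^ p2) = ~1 = 0
p2 <-> p1 = 1 <-> 0 = 0
p1 -> (p2 <-> p1) = 0 -> 0 = 1
~((p6 -> p1) ^ p2) -> (p1 -> (p2 <-> p1)) = 0 -> 1 = 1
(~((p6 -> p1) ^ p2) -> (p1 -> (p2 <-> p1))) -> p2 = 1 -> 1 = 1
((p1 <-> p2) | (p1 ^ p6)) -> ((~((p6 -> p1) ^ p2) -> (p1 -> (p2 <-> p1))) -> p2) = 1 -> 1 = 1
(((p1 <-> p2) | (p1 ^ p6)) -> ((~((p6 -> p1) ^ p2) -> (p1 -> (p2 <-> p1))) -> p2)) -> p6 = 1 -> 1 = 1
p1 <-> p2 = 0 <-> 1 = 0
((((p1 <-> p2) | (p1 ^ p6)) -> ((~((p6 -> p1) ^ p2) -> (p1 -> (p2 <-> p1))) -> p2)) -> p6) -> (p1 <-> p2) = 1 -> 0 = 0
(((((p1 <-> p2) | (p1 ^ p6)) -> ((~((p6 -> p1) ^ p2) -> (p1 -> (p2 <-> p1))) -> p2)) -> p6) -> (p1 <-> p2)) ^ p2 = 0 ^ 1 = 1
p2 | p6 = 1 | 1 = 1
((((((p1 <-> p2) | (p1 ^ p6)) -> ((~((p6 -> p1) ^ p2) -> (p1 -> (p2 <-> p1))) -> p2)) -> p6) -> (p1 <-> p2)) ^ p2) ^ (p2 | p6) = 1 ^ 1 = 0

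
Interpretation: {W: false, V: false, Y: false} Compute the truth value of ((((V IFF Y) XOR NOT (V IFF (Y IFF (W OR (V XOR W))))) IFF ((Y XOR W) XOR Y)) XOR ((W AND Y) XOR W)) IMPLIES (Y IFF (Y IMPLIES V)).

V IFF Y = false IFF false = true
V XOR W = false XOR false = false
W OR (V XOR W) = false OR false = false
Y IFF (W OR (V XOR W)) = false IFF false = true
V IFF (Y IFF (W OR (V XOR W))) = false IFF true = false
NOT (V IFF (Y IFF (W OR (V XOR W)))) = NOT false = true
(V IFF Y) XOR NOT (V IFF (Y IFF (W OR (V XOR W)))) = true XOR true = false
Y XOR W = false XOR false = false
(Y XOR W) XOR Y = false XOR false = false
((V IFF Y) XOR NOT (V IFF (Y IFF (W OR (V XOR W))))) IFF ((Y XOR W) XOR Y) = false IFF false = true
W AND Y = false AND false = false
(W AND Y) XOR W = false XOR false = false
(((V IFF Y) XOR NOT (V IFF (Y IFF (W OR (V XOR W))))) IFF ((Y XOR W) XOR Y)) XOR ((W AND Y) XOR W) = true XOR false = true
Y IMPLIES V = false IMPLIES false = true
Y IFF (Y IMPLIES V) = false IFF true = false
((((V IFF Y) XOR NOT (V IFF (Y IFF (W OR (V XOR W))))) IFF ((Y XOR W) XOR Y)) XOR ((W AND Y) XOR W)) IMPLIES (Y IFF (Y IMPLIES V)) = true IMPLIES false = false

false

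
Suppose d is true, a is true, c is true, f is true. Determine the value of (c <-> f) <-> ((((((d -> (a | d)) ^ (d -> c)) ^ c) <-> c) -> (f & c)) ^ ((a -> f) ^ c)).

1

c <-> f = 1 <-> 1 = 1
a | d = 1 | 1 = 1
d -> (a | d) = 1 -> 1 = 1
d -> c = 1 -> 1 = 1
(d -> (a | d)) ^ (d -> c) = 1 ^ 1 = 0
((d -> (a | d)) ^ (d -> c)) ^ c = 0 ^ 1 = 1
(((d -> (a | d)) ^ (d -> c)) ^ c) <-> c = 1 <-> 1 = 1
f & c = 1 & 1 = 1
((((d -> (a | d)) ^ (d -> c)) ^ c) <-> c) -> (f & c) = 1 -> 1 = 1
a -> f = 1 -> 1 = 1
(a -> f) ^ c = 1 ^ 1 = 0
(((((d -> (a | d)) ^ (d -> c)) ^ c) <-> c) -> (f & c)) ^ ((a -> f) ^ c) = 1 ^ 0 = 1
(c <-> f) <-> ((((((d -> (a | d)) ^ (d -> c)) ^ c) <-> c) -> (f & c)) ^ ((a -> f) ^ c)) = 1 <-> 1 = 1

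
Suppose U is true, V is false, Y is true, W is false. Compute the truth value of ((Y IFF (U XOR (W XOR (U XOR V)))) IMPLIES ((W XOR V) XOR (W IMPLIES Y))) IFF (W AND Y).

Substituting U=True, V=False, Y=True, W=False:
U XOR V = True XOR False = True
W XOR (U XOR V) = False XOR True = True
U XOR (W XOR (U XOR V)) = True XOR True = False
Y IFF (U XOR (W XOR (U XOR V))) = True IFF False = False
W XOR V = False XOR False = False
W IMPLIES Y = False IMPLIES True = True
(W XOR V) XOR (W IMPLIES Y) = False XOR True = True
(Y IFF (U XOR (W XOR (U XOR V)))) IMPLIES ((W XOR V) XOR (W IMPLIES Y)) = False IMPLIES True = True
W AND Y = False AND True = False
((Y IFF (U XOR (W XOR (U XOR V)))) IMPLIES ((W XOR V) XOR (W IMPLIES Y))) IFF (W AND Y) = True IFF False = False

False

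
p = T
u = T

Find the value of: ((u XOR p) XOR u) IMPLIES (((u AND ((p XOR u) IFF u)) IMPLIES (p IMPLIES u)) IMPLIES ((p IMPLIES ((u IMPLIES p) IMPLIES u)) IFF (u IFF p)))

T

u XOR p = T XOR T = F
(u XOR p) XOR u = F XOR T = T
p XOR u = T XOR T = F
(p XOR u) IFF u = F IFF T = F
u AND ((p XOR u) IFF u) = T AND F = F
p IMPLIES u = T IMPLIES T = T
(u AND ((p XOR u) IFF u)) IMPLIES (p IMPLIES u) = F IMPLIES T = T
u IMPLIES p = T IMPLIES T = T
(u IMPLIES p) IMPLIES u = T IMPLIES T = T
p IMPLIES ((u IMPLIES p) IMPLIES u) = T IMPLIES T = T
u IFF p = T IFF T = T
(p IMPLIES ((u IMPLIES p) IMPLIES u)) IFF (u IFF p) = T IFF T = T
((u AND ((p XOR u) IFF u)) IMPLIES (p IMPLIES u)) IMPLIES ((p IMPLIES ((u IMPLIES p) IMPLIES u)) IFF (u IFF p)) = T IMPLIES T = T
((u XOR p) XOR u) IMPLIES (((u AND ((p XOR u) IFF u)) IMPLIES (p IMPLIES u)) IMPLIES ((p IMPLIES ((u IMPLIES p) IMPLIES u)) IFF (u IFF p))) = T IMPLIES T = T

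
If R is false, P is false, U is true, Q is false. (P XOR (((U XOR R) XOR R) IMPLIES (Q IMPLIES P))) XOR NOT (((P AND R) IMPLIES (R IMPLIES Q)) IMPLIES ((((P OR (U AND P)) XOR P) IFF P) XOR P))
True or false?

U XOR R = True XOR False = True
(U XOR R) XOR R = True XOR False = True
Q IMPLIES P = False IMPLIES False = True
((U XOR R) XOR R) IMPLIES (Q IMPLIES P) = True IMPLIES True = True
P XOR (((U XOR R) XOR R) IMPLIES (Q IMPLIES P)) = False XOR True = True
P AND R = False AND False = False
R IMPLIES Q = False IMPLIES False = True
(P AND R) IMPLIES (R IMPLIES Q) = False IMPLIES True = True
U AND P = True AND False = False
P OR (U AND P) = False OR False = False
(P OR (U AND P)) XOR P = False XOR False = False
((P OR (U AND P)) XOR P) IFF P = False IFF False = True
(((P OR (U AND P)) XOR P) IFF P) XOR P = True XOR False = True
((P AND R) IMPLIES (R IMPLIES Q)) IMPLIES ((((P OR (U AND P)) XOR P) IFF P) XOR P) = True IMPLIES True = True
NOT (((P AND R) IMPLIES (R IMPLIES Q)) IMPLIES ((((P OR (U AND P)) XOR P) IFF P) XOR P)) = NOT True = False
(P XOR (((U XOR R) XOR R) IMPLIES (Q IMPLIES P))) XOR NOT (((P AND R) IMPLIES (R IMPLIES Q)) IMPLIES ((((P OR (U AND P)) XOR P) IFF P) XOR P)) = True XOR False = True

True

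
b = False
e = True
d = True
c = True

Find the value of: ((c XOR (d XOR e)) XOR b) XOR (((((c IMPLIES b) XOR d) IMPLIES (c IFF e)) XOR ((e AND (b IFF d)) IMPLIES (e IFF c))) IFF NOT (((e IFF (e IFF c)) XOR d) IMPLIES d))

False

d XOR e = True XOR True = False
c XOR (d XOR e) = True XOR False = True
(c XOR (d XOR e)) XOR b = True XOR False = True
c IMPLIES b = True IMPLIES False = False
(c IMPLIES b) XOR d = False XOR True = True
c IFF e = True IFF True = True
((c IMPLIES b) XOR d) IMPLIES (c IFF e) = True IMPLIES True = True
b IFF d = False IFF True = False
e AND (b IFF d) = True AND False = False
e IFF c = True IFF True = True
(e AND (b IFF d)) IMPLIES (e IFF c) = False IMPLIES True = True
(((c IMPLIES b) XOR d) IMPLIES (c IFF e)) XOR ((e AND (b IFF d)) IMPLIES (e IFF c)) = True XOR True = False
e IFF c = True IFF True = True
e IFF (e IFF c) = True IFF True = True
(e IFF (e IFF c)) XOR d = True XOR True = False
((e IFF (e IFF c)) XOR d) IMPLIES d = False IMPLIES True = True
NOT (((e IFF (e IFF c)) XOR d) IMPLIES d) = NOT True = False
((((c IMPLIES b) XOR d) IMPLIES (c IFF e)) XOR ((e AND (b IFF d)) IMPLIES (e IFF c))) IFF NOT (((e IFF (e IFF c)) XOR d) IMPLIES d) = False IFF False = True
((c XOR (d XOR e)) XOR b) XOR (((((c IMPLIES b) XOR d) IMPLIES (c IFF e)) XOR ((e AND (b IFF d)) IMPLIES (e IFF c))) IFF NOT (((e IFF (e IFF c)) XOR d) IMPLIES d)) = True XOR True = False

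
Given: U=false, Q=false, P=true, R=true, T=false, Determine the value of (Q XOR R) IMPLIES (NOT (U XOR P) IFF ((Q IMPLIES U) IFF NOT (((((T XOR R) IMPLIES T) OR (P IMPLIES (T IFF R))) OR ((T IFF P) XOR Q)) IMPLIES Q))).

Q XOR R = false XOR true = true
U XOR P = false XOR true = true
NOT (U XOR P) = NOT true = false
Q IMPLIES U = false IMPLIES false = true
T XOR R = false XOR true = true
(T XOR R) IMPLIES T = true IMPLIES false = false
T IFF R = false IFF true = false
P IMPLIES (T IFF R) = true IMPLIES false = false
((T XOR R) IMPLIES T) OR (P IMPLIES (T IFF R)) = false OR false = false
T IFF P = false IFF true = false
(T IFF P) XOR Q = false XOR false = false
(((T XOR R) IMPLIES T) OR (P IMPLIES (T IFF R))) OR ((T IFF P) XOR Q) = false OR false = false
((((T XOR R) IMPLIES T) OR (P IMPLIES (T IFF R))) OR ((T IFF P) XOR Q)) IMPLIES Q = false IMPLIES false = true
NOT (((((T XOR R) IMPLIES T) OR (P IMPLIES (T IFF R))) OR ((T IFF P) XOR Q)) IMPLIES Q) = NOT true = false
(Q IMPLIES U) IFF NOT (((((T XOR R) IMPLIES T) OR (P IMPLIES (T IFF R))) OR ((T IFF P) XOR Q)) IMPLIES Q) = true IFF false = false
NOT (U XOR P) IFF ((Q IMPLIES U) IFF NOT (((((T XOR R) IMPLIES T) OR (P IMPLIES (T IFF R))) OR ((T IFF P) XOR Q)) IMPLIES Q)) = false IFF false = true
(Q XOR R) IMPLIES (NOT (U XOR P) IFF ((Q IMPLIES U) IFF NOT (((((T XOR R) IMPLIES T) OR (P IMPLIES (T IFF R))) OR ((T IFF P) XOR Q)) IMPLIES Q))) = true IMPLIES true = true

true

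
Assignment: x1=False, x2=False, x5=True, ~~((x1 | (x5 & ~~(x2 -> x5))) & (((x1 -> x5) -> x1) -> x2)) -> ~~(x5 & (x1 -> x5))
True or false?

x2 -> x5 = False -> True = True
~(x2 -> x5) = ~True = False
~~(x2 -> x5) = ~False = True
x5 & ~~(x2 -> x5) = True & True = True
x1 | (x5 & ~~(x2 -> x5)) = False | True = True
x1 -> x5 = False -> True = True
(x1 -> x5) -> x1 = True -> False = False
((x1 -> x5) -> x1) -> x2 = False -> False = True
(x1 | (x5 & ~~(x2 -> x5))) & (((x1 -> x5) -> x1) -> x2) = True & True = True
~((x1 | (x5 & ~~(x2 -> x5))) & (((x1 -> x5) -> x1) -> x2)) = ~True = False
~~((x1 | (x5 & ~~(x2 -> x5))) & (((x1 -> x5) -> x1) -> x2)) = ~False = True
x1 -> x5 = False -> True = True
x5 & (x1 -> x5) = True & True = True
~(x5 & (x1 -> x5)) = ~True = False
~~(x5 & (x1 -> x5)) = ~False = True
~~((x1 | (x5 & ~~(x2 -> x5))) & (((x1 -> x5) -> x1) -> x2)) -> ~~(x5 & (x1 -> x5)) = True -> True = True

True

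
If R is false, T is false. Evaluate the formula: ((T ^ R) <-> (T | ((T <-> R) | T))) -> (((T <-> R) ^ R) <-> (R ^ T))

True

Substituting R=False, T=False:
T ^ R = False ^ False = False
T <-> R = False <-> False = True
(T <-> R) | T = True | False = True
T | ((T <-> R) | T) = False | True = True
(T ^ R) <-> (T | ((T <-> R) | T)) = False <-> True = False
T <-> R = False <-> False = True
(T <-> R) ^ R = True ^ False = True
R ^ T = False ^ False = False
((T <-> R) ^ R) <-> (R ^ T) = True <-> False = False
((T ^ R) <-> (T | ((T <-> R) | T))) -> (((T <-> R) ^ R) <-> (R ^ T)) = False -> False = True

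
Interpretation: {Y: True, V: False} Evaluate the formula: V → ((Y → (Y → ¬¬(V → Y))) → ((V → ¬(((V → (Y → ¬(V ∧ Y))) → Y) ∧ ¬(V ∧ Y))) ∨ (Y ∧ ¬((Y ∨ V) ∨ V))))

V → Y = False → True = True
¬(V → Y) = ¬True = False
¬¬(V → Y) = ¬False = True
Y → ¬¬(V → Y) = True → True = True
Y → (Y → ¬¬(V → Y)) = True → True = True
V ∧ Y = False ∧ True = False
¬(V ∧ Y) = ¬False = True
Y → ¬(V ∧ Y) = True → True = True
V → (Y → ¬(V ∧ Y)) = False → True = True
(V → (Y → ¬(V ∧ Y))) → Y = True → True = True
V ∧ Y = False ∧ True = False
¬(V ∧ Y) = ¬False = True
((V → (Y → ¬(V ∧ Y))) → Y) ∧ ¬(V ∧ Y) = True ∧ True = True
¬(((V → (Y → ¬(V ∧ Y))) → Y) ∧ ¬(V ∧ Y)) = ¬True = False
V → ¬(((V → (Y → ¬(V ∧ Y))) → Y) ∧ ¬(V ∧ Y)) = False → False = True
Y ∨ V = True ∨ False = True
(Y ∨ V) ∨ V = True ∨ False = True
¬((Y ∨ V) ∨ V) = ¬True = False
Y ∧ ¬((Y ∨ V) ∨ V) = True ∧ False = False
(V → ¬(((V → (Y → ¬(V ∧ Y))) → Y) ∧ ¬(V ∧ Y))) ∨ (Y ∧ ¬((Y ∨ V) ∨ V)) = True ∨ False = True
(Y → (Y → ¬¬(V → Y))) → ((V → ¬(((V → (Y → ¬(V ∧ Y))) → Y) ∧ ¬(V ∧ Y))) ∨ (Y ∧ ¬((Y ∨ V) ∨ V))) = True → True = True
V → ((Y → (Y → ¬¬(V → Y))) → ((V → ¬(((V → (Y → ¬(V ∧ Y))) → Y) ∧ ¬(V ∧ Y))) ∨ (Y ∧ ¬((Y ∨ V) ∨ V)))) = False → True = True

True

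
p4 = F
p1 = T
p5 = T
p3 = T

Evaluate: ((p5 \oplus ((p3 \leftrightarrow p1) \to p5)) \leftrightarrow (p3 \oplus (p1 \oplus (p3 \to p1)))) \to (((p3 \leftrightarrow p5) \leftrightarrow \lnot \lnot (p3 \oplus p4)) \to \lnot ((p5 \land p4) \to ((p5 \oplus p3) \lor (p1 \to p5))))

T

Substituting p4=F, p1=T, p5=T, p3=T:
p3 \leftrightarrow p1 = T \leftrightarrow T = T
(p3 \leftrightarrow p1) \to p5 = T \to T = T
p5 \oplus ((p3 \leftrightarrow p1) \to p5) = T \oplus T = F
p3 \to p1 = T \to T = T
p1 \oplus (p3 \to p1) = T \oplus T = F
p3 \oplus (p1 \oplus (p3 \to p1)) = T \oplus F = T
(p5 \oplus ((p3 \leftrightarrow p1) \to p5)) \leftrightarrow (p3 \oplus (p1 \oplus (p3 \to p1))) = F \leftrightarrow T = F
p3 \leftrightarrow p5 = T \leftrightarrow T = T
p3 \oplus p4 = T \oplus F = T
\lnot (p3 \oplus p4) = \lnot T = F
\lnot \lnot (p3 \oplus p4) = \lnot F = T
(p3 \leftrightarrow p5) \leftrightarrow \lnot \lnot (p3 \oplus p4) = T \leftrightarrow T = T
p5 \land p4 = T \land F = F
p5 \oplus p3 = T \oplus T = F
p1 \to p5 = T \to T = T
(p5 \oplus p3) \lor (p1 \to p5) = F \lor T = T
(p5 \land p4) \to ((p5 \oplus p3) \lor (p1 \to p5)) = F \to T = T
\lnot ((p5 \land p4) \to ((p5 \oplus p3) \lor (p1 \to p5))) = \lnot T = F
((p3 \leftrightarrow p5) \leftrightarrow \lnot \lnot (p3 \oplus p4)) \to \lnot ((p5 \land p4) \to ((p5 \oplus p3) \lor (p1 \to p5))) = T \to F = F
((p5 \oplus ((p3 \leftrightarrow p1) \to p5)) \leftrightarrow (p3 \oplus (p1 \oplus (p3 \to p1)))) \to (((p3 \leftrightarrow p5) \leftrightarrow \lnot \lnot (p3 \oplus p4)) \to \lnot ((p5 \land p4) \to ((p5 \oplus p3) \lor (p1 \to p5)))) = F \to F = T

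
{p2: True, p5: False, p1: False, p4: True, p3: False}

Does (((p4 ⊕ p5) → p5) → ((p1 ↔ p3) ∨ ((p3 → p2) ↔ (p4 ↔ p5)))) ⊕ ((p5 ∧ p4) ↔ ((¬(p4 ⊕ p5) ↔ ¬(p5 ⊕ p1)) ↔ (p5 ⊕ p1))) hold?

True

p4 ⊕ p5 = True ⊕ False = True
(p4 ⊕ p5) → p5 = True → False = False
p1 ↔ p3 = False ↔ False = True
p3 → p2 = False → True = True
p4 ↔ p5 = True ↔ False = False
(p3 → p2) ↔ (p4 ↔ p5) = True ↔ False = False
(p1 ↔ p3) ∨ ((p3 → p2) ↔ (p4 ↔ p5)) = True ∨ False = True
((p4 ⊕ p5) → p5) → ((p1 ↔ p3) ∨ ((p3 → p2) ↔ (p4 ↔ p5))) = False → True = True
p5 ∧ p4 = False ∧ True = False
p4 ⊕ p5 = True ⊕ False = True
¬(p4 ⊕ p5) = ¬True = False
p5 ⊕ p1 = False ⊕ False = False
¬(p5 ⊕ p1) = ¬False = True
¬(p4 ⊕ p5) ↔ ¬(p5 ⊕ p1) = False ↔ True = False
p5 ⊕ p1 = False ⊕ False = False
(¬(p4 ⊕ p5) ↔ ¬(p5 ⊕ p1)) ↔ (p5 ⊕ p1) = False ↔ False = True
(p5 ∧ p4) ↔ ((¬(p4 ⊕ p5) ↔ ¬(p5 ⊕ p1)) ↔ (p5 ⊕ p1)) = False ↔ True = False
(((p4 ⊕ p5) → p5) → ((p1 ↔ p3) ∨ ((p3 → p2) ↔ (p4 ↔ p5)))) ⊕ ((p5 ∧ p4) ↔ ((¬(p4 ⊕ p5) ↔ ¬(p5 ⊕ p1)) ↔ (p5 ⊕ p1))) = True ⊕ False = True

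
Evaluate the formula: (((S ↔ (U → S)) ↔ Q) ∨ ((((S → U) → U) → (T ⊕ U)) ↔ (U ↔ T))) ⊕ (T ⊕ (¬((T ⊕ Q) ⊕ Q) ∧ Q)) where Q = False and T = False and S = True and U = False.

False

U → S = False → True = True
S ↔ (U → S) = True ↔ True = True
(S ↔ (U → S)) ↔ Q = True ↔ False = False
S → U = True → False = False
(S → U) → U = False → False = True
T ⊕ U = False ⊕ False = False
((S → U) → U) → (T ⊕ U) = True → False = False
U ↔ T = False ↔ False = True
(((S → U) → U) → (T ⊕ U)) ↔ (U ↔ T) = False ↔ True = False
((S ↔ (U → S)) ↔ Q) ∨ ((((S → U) → U) → (T ⊕ U)) ↔ (U ↔ T)) = False ∨ False = False
T ⊕ Q = False ⊕ False = False
(T ⊕ Q) ⊕ Q = False ⊕ False = False
¬((T ⊕ Q) ⊕ Q) = ¬False = True
¬((T ⊕ Q) ⊕ Q) ∧ Q = True ∧ False = False
T ⊕ (¬((T ⊕ Q) ⊕ Q) ∧ Q) = False ⊕ False = False
(((S ↔ (U → S)) ↔ Q) ∨ ((((S → U) → U) → (T ⊕ U)) ↔ (U ↔ T))) ⊕ (T ⊕ (¬((T ⊕ Q) ⊕ Q) ∧ Q)) = False ⊕ False = False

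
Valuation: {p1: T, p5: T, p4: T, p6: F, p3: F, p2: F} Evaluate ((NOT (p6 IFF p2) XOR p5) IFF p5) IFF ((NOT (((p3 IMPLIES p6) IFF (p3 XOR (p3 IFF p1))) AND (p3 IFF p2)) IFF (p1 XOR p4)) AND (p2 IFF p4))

F

p6 IFF p2 = F IFF F = T
NOT (p6 IFF p2) = NOT T = F
NOT (p6 IFF p2) XOR p5 = F XOR T = T
(NOT (p6 IFF p2) XOR p5) IFF p5 = T IFF T = T
p3 IMPLIES p6 = F IMPLIES F = T
p3 IFF p1 = F IFF T = F
p3 XOR (p3 IFF p1) = F XOR F = F
(p3 IMPLIES p6) IFF (p3 XOR (p3 IFF p1)) = T IFF F = F
p3 IFF p2 = F IFF F = T
((p3 IMPLIES p6) IFF (p3 XOR (p3 IFF p1))) AND (p3 IFF p2) = F AND T = F
NOT (((p3 IMPLIES p6) IFF (p3 XOR (p3 IFF p1))) AND (p3 IFF p2)) = NOT F = T
p1 XOR p4 = T XOR T = F
NOT (((p3 IMPLIES p6) IFF (p3 XOR (p3 IFF p1))) AND (p3 IFF p2)) IFF (p1 XOR p4) = T IFF F = F
p2 IFF p4 = F IFF T = F
(NOT (((p3 IMPLIES p6) IFF (p3 XOR (p3 IFF p1))) AND (p3 IFF p2)) IFF (p1 XOR p4)) AND (p2 IFF p4) = F AND F = F
((NOT (p6 IFF p2) XOR p5) IFF p5) IFF ((NOT (((p3 IMPLIES p6) IFF (p3 XOR (p3 IFF p1))) AND (p3 IFF p2)) IFF (p1 XOR p4)) AND (p2 IFF p4)) = T IFF F = F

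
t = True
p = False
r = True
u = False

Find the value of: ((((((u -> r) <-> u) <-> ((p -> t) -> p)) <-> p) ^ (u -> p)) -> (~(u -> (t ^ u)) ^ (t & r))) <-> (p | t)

True

u -> r = False -> True = True
(u -> r) <-> u = True <-> False = False
p -> t = False -> True = True
(p -> t) -> p = True -> False = False
((u -> r) <-> u) <-> ((p -> t) -> p) = False <-> False = True
(((u -> r) <-> u) <-> ((p -> t) -> p)) <-> p = True <-> False = False
u -> p = False -> False = True
((((u -> r) <-> u) <-> ((p -> t) -> p)) <-> p) ^ (u -> p) = False ^ True = True
t ^ u = True ^ False = True
u -> (t ^ u) = False -> True = True
~(u -> (t ^ u)) = ~True = False
t & r = True & True = True
~(u -> (t ^ u)) ^ (t & r) = False ^ True = True
(((((u -> r) <-> u) <-> ((p -> t) -> p)) <-> p) ^ (u -> p)) -> (~(u -> (t ^ u)) ^ (t & r)) = True -> True = True
p | t = False | True = True
((((((u -> r) <-> u) <-> ((p -> t) -> p)) <-> p) ^ (u -> p)) -> (~(u -> (t ^ u)) ^ (t & r))) <-> (p | t) = True <-> True = True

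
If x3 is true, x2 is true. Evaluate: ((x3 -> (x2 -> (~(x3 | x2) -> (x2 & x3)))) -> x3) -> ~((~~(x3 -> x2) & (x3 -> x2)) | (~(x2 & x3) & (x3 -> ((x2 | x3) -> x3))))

0

Substituting x3=1, x2=1:
x3 | x2 = 1 | 1 = 1
~(x3 | x2) = ~1 = 0
x2 & x3 = 1 & 1 = 1
~(x3 | x2) -> (x2 & x3) = 0 -> 1 = 1
x2 -> (~(x3 | x2) -> (x2 & x3)) = 1 -> 1 = 1
x3 -> (x2 -> (~(x3 | x2) -> (x2 & x3))) = 1 -> 1 = 1
(x3 -> (x2 -> (~(x3 | x2) -> (x2 & x3)))) -> x3 = 1 -> 1 = 1
x3 -> x2 = 1 -> 1 = 1
~(x3 -> x2) = ~1 = 0
~~(x3 -> x2) = ~0 = 1
x3 -> x2 = 1 -> 1 = 1
~~(x3 -> x2) & (x3 -> x2) = 1 & 1 = 1
x2 & x3 = 1 & 1 = 1
~(x2 & x3) = ~1 = 0
x2 | x3 = 1 | 1 = 1
(x2 | x3) -> x3 = 1 -> 1 = 1
x3 -> ((x2 | x3) -> x3) = 1 -> 1 = 1
~(x2 & x3) & (x3 -> ((x2 | x3) -> x3)) = 0 & 1 = 0
(~~(x3 -> x2) & (x3 -> x2)) | (~(x2 & x3) & (x3 -> ((x2 | x3) -> x3))) = 1 | 0 = 1
~((~~(x3 -> x2) & (x3 -> x2)) | (~(x2 & x3) & (x3 -> ((x2 | x3) -> x3)))) = ~1 = 0
((x3 -> (x2 -> (~(x3 | x2) -> (x2 & x3)))) -> x3) -> ~((~~(x3 -> x2) & (x3 -> x2)) | (~(x2 & x3) & (x3 -> ((x2 | x3) -> x3)))) = 1 -> 0 = 0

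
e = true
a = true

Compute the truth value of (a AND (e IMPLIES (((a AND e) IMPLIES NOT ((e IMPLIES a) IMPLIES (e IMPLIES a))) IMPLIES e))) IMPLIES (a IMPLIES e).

a AND e = true AND true = true
e IMPLIES a = true IMPLIES true = true
e IMPLIES a = true IMPLIES true = true
(e IMPLIES a) IMPLIES (e IMPLIES a) = true IMPLIES true = true
NOT ((e IMPLIES a) IMPLIES (e IMPLIES a)) = NOT true = false
(a AND e) IMPLIES NOT ((e IMPLIES a) IMPLIES (e IMPLIES a)) = true IMPLIES false = false
((a AND e) IMPLIES NOT ((e IMPLIES a) IMPLIES (e IMPLIES a))) IMPLIES e = false IMPLIES true = true
e IMPLIES (((a AND e) IMPLIES NOT ((e IMPLIES a) IMPLIES (e IMPLIES a))) IMPLIES e) = true IMPLIES true = true
a AND (e IMPLIES (((a AND e) IMPLIES NOT ((e IMPLIES a) IMPLIES (e IMPLIES a))) IMPLIES e)) = true AND true = true
a IMPLIES e = true IMPLIES true = true
(a AND (e IMPLIES (((a AND e) IMPLIES NOT ((e IMPLIES a) IMPLIES (e IMPLIES a))) IMPLIES e))) IMPLIES (a IMPLIES e) = true IMPLIES true = true

true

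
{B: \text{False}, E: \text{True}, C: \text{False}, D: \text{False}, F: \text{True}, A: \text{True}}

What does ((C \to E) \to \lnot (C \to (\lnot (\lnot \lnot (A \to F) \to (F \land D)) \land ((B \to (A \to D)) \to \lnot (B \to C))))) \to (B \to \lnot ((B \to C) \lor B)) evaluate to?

C \to E = \text{False} \to \text{True} = \text{True}
A \to F = \text{True} \to \text{True} = \text{True}
\lnot (A \to F) = \lnot \text{True} = \text{False}
\lnot \lnot (A \to F) = \lnot \text{False} = \text{True}
F \land D = \text{True} \land \text{False} = \text{False}
\lnot \lnot (A \to F) \to (F \land D) = \text{True} \to \text{False} = \text{False}
\lnot (\lnot \lnot (A \to F) \to (F \land D)) = \lnot \text{False} = \text{True}
A \to D = \text{True} \to \text{False} = \text{False}
B \to (A \to D) = \text{False} \to \text{False} = \text{True}
B \to C = \text{False} \to \text{False} = \text{True}
\lnot (B \to C) = \lnot \text{True} = \text{False}
(B \to (A \to D)) \to \lnot (B \to C) = \text{True} \to \text{False} = \text{False}
\lnot (\lnot \lnot (A \to F) \to (F \land D)) \land ((B \to (A \to D)) \to \lnot (B \to C)) = \text{True} \land \text{False} = \text{False}
C \to (\lnot (\lnot \lnot (A \to F) \to (F \land D)) \land ((B \to (A \to D)) \to \lnot (B \to C))) = \text{False} \to \text{False} = \text{True}
\lnot (C \to (\lnot (\lnot \lnot (A \to F) \to (F \land D)) \land ((B \to (A \to D)) \to \lnot (B \to C)))) = \lnot \text{True} = \text{False}
(C \to E) \to \lnot (C \to (\lnot (\lnot \lnot (A \to F) \to (F \land D)) \land ((B \to (A \to D)) \to \lnot (B \to C)))) = \text{True} \to \text{False} = \text{False}
B \to C = \text{False} \to \text{False} = \text{True}
(B \to C) \lor B = \text{True} \lor \text{False} = \text{True}
\lnot ((B \to C) \lor B) = \lnot \text{True} = \text{False}
B \to \lnot ((B \to C) \lor B) = \text{False} \to \text{False} = \text{True}
((C \to E) \to \lnot (C \to (\lnot (\lnot \lnot (A \to F) \to (F \land D)) \land ((B \to (A \to D)) \to \lnot (B \to C))))) \to (B \to \lnot ((B \to C) \lor B)) = \text{False} \to \text{True} = \text{True}

\text{True}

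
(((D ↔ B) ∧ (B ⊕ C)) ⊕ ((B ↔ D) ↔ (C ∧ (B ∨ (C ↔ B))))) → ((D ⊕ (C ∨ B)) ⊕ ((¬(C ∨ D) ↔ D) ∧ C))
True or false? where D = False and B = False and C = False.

Substituting D=False, B=False, C=False:
D ↔ B = False ↔ False = True
B ⊕ C = False ⊕ False = False
(D ↔ B) ∧ (B ⊕ C) = True ∧ False = False
B ↔ D = False ↔ False = True
C ↔ B = False ↔ False = True
B ∨ (C ↔ B) = False ∨ True = True
C ∧ (B ∨ (C ↔ B)) = False ∧ True = False
(B ↔ D) ↔ (C ∧ (B ∨ (C ↔ B))) = True ↔ False = False
((D ↔ B) ∧ (B ⊕ C)) ⊕ ((B ↔ D) ↔ (C ∧ (B ∨ (C ↔ B)))) = False ⊕ False = False
C ∨ B = False ∨ False = False
D ⊕ (C ∨ B) = False ⊕ False = False
C ∨ D = False ∨ False = False
¬(C ∨ D) = ¬False = True
¬(C ∨ D) ↔ D = True ↔ False = False
(¬(C ∨ D) ↔ D) ∧ C = False ∧ False = False
(D ⊕ (C ∨ B)) ⊕ ((¬(C ∨ D) ↔ D) ∧ C) = False ⊕ False = False
(((D ↔ B) ∧ (B ⊕ C)) ⊕ ((B ↔ D) ↔ (C ∧ (B ∨ (C ↔ B))))) → ((D ⊕ (C ∨ B)) ⊕ ((¬(C ∨ D) ↔ D) ∧ C)) = False → False = True

True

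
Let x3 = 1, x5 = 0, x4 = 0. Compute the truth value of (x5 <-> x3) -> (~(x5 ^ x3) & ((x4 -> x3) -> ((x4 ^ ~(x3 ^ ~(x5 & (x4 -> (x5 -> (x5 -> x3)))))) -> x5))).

1

x5 <-> x3 = 0 <-> 1 = 0
x5 ^ x3 = 0 ^ 1 = 1
~(x5 ^ x3) = ~1 = 0
x4 -> x3 = 0 -> 1 = 1
x5 -> x3 = 0 -> 1 = 1
x5 -> (x5 -> x3) = 0 -> 1 = 1
x4 -> (x5 -> (x5 -> x3)) = 0 -> 1 = 1
x5 & (x4 -> (x5 -> (x5 -> x3))) = 0 & 1 = 0
~(x5 & (x4 -> (x5 -> (x5 -> x3)))) = ~0 = 1
x3 ^ ~(x5 & (x4 -> (x5 -> (x5 -> x3)))) = 1 ^ 1 = 0
~(x3 ^ ~(x5 & (x4 -> (x5 -> (x5 -> x3))))) = ~0 = 1
x4 ^ ~(x3 ^ ~(x5 & (x4 -> (x5 -> (x5 -> x3))))) = 0 ^ 1 = 1
(x4 ^ ~(x3 ^ ~(x5 & (x4 -> (x5 -> (x5 -> x3)))))) -> x5 = 1 -> 0 = 0
(x4 -> x3) -> ((x4 ^ ~(x3 ^ ~(x5 & (x4 -> (x5 -> (x5 -> x3)))))) -> x5) = 1 -> 0 = 0
~(x5 ^ x3) & ((x4 -> x3) -> ((x4 ^ ~(x3 ^ ~(x5 & (x4 -> (x5 -> (x5 -> x3)))))) -> x5)) = 0 & 0 = 0
(x5 <-> x3) -> (~(x5 ^ x3) & ((x4 -> x3) -> ((x4 ^ ~(x3 ^ ~(x5 & (x4 -> (x5 -> (x5 -> x3)))))) -> x5))) = 0 -> 0 = 1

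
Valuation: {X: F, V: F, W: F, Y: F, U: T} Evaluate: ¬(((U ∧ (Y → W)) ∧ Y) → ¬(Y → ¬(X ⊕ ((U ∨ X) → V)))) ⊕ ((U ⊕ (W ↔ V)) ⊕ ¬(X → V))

F

Y → W = F → F = T
U ∧ (Y → W) = T ∧ T = T
(U ∧ (Y → W)) ∧ Y = T ∧ F = F
U ∨ X = T ∨ F = T
(U ∨ X) → V = T → F = F
X ⊕ ((U ∨ X) → V) = F ⊕ F = F
¬(X ⊕ ((U ∨ X) → V)) = ¬F = T
Y → ¬(X ⊕ ((U ∨ X) → V)) = F → T = T
¬(Y → ¬(X ⊕ ((U ∨ X) → V))) = ¬T = F
((U ∧ (Y → W)) ∧ Y) → ¬(Y → ¬(X ⊕ ((U ∨ X) → V))) = F → F = T
¬(((U ∧ (Y → W)) ∧ Y) → ¬(Y → ¬(X ⊕ ((U ∨ X) → V)))) = ¬T = F
W ↔ V = F ↔ F = T
U ⊕ (W ↔ V) = T ⊕ T = F
X → V = F → F = T
¬(X → V) = ¬T = F
(U ⊕ (W ↔ V)) ⊕ ¬(X → V) = F ⊕ F = F
¬(((U ∧ (Y → W)) ∧ Y) → ¬(Y → ¬(X ⊕ ((U ∨ X) → V)))) ⊕ ((U ⊕ (W ↔ V)) ⊕ ¬(X → V)) = F ⊕ F = F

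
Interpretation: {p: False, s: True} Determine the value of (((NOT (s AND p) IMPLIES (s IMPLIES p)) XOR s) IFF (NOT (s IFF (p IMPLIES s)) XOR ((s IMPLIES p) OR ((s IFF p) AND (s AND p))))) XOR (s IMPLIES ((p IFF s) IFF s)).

False

s AND p = True AND False = False
NOT (s AND p) = NOT False = True
s IMPLIES p = True IMPLIES False = False
NOT (s AND p) IMPLIES (s IMPLIES p) = True IMPLIES False = False
(NOT (s AND p) IMPLIES (s IMPLIES p)) XOR s = False XOR True = True
p IMPLIES s = False IMPLIES True = True
s IFF (p IMPLIES s) = True IFF True = True
NOT (s IFF (p IMPLIES s)) = NOT True = False
s IMPLIES p = True IMPLIES False = False
s IFF p = True IFF False = False
s AND p = True AND False = False
(s IFF p) AND (s AND p) = False AND False = False
(s IMPLIES p) OR ((s IFF p) AND (s AND p)) = False OR False = False
NOT (s IFF (p IMPLIES s)) XOR ((s IMPLIES p) OR ((s IFF p) AND (s AND p))) = False XOR False = False
((NOT (s AND p) IMPLIES (s IMPLIES p)) XOR s) IFF (NOT (s IFF (p IMPLIES s)) XOR ((s IMPLIES p) OR ((s IFF p) AND (s AND p)))) = True IFF False = False
p IFF s = False IFF True = False
(p IFF s) IFF s = False IFF True = False
s IMPLIES ((p IFF s) IFF s) = True IMPLIES False = False
(((NOT (s AND p) IMPLIES (s IMPLIES p)) XOR s) IFF (NOT (s IFF (p IMPLIES s)) XOR ((s IMPLIES p) OR ((s IFF p) AND (s AND p))))) XOR (s IMPLIES ((p IFF s) IFF s)) = False XOR False = False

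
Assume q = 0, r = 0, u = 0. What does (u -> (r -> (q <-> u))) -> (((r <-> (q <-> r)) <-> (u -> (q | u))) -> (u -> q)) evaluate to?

q <-> u = 0 <-> 0 = 1
r -> (q <-> u) = 0 -> 1 = 1
u -> (r -> (q <-> u)) = 0 -> 1 = 1
q <-> r = 0 <-> 0 = 1
r <-> (q <-> r) = 0 <-> 1 = 0
q | u = 0 | 0 = 0
u -> (q | u) = 0 -> 0 = 1
(r <-> (q <-> r)) <-> (u -> (q | u)) = 0 <-> 1 = 0
u -> q = 0 -> 0 = 1
((r <-> (q <-> r)) <-> (u -> (q | u))) -> (u -> q) = 0 -> 1 = 1
(u -> (r -> (q <-> u))) -> (((r <-> (q <-> r)) <-> (u -> (q | u))) -> (u -> q)) = 1 -> 1 = 1

1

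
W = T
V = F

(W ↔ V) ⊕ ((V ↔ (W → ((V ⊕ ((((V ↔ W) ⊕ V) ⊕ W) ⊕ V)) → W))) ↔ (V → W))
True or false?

W ↔ V = T ↔ F = F
V ↔ W = F ↔ T = F
(V ↔ W) ⊕ V = F ⊕ F = F
((V ↔ W) ⊕ V) ⊕ W = F ⊕ T = T
(((V ↔ W) ⊕ V) ⊕ W) ⊕ V = T ⊕ F = T
V ⊕ ((((V ↔ W) ⊕ V) ⊕ W) ⊕ V) = F ⊕ T = T
(V ⊕ ((((V ↔ W) ⊕ V) ⊕ W) ⊕ V)) → W = T → T = T
W → ((V ⊕ ((((V ↔ W) ⊕ V) ⊕ W) ⊕ V)) → W) = T → T = T
V ↔ (W → ((V ⊕ ((((V ↔ W) ⊕ V) ⊕ W) ⊕ V)) → W)) = F ↔ T = F
V → W = F → T = T
(V ↔ (W → ((V ⊕ ((((V ↔ W) ⊕ V) ⊕ W) ⊕ V)) → W))) ↔ (V → W) = F ↔ T = F
(W ↔ V) ⊕ ((V ↔ (W → ((V ⊕ ((((V ↔ W) ⊕ V) ⊕ W) ⊕ V)) → W))) ↔ (V → W)) = F ⊕ F = F

F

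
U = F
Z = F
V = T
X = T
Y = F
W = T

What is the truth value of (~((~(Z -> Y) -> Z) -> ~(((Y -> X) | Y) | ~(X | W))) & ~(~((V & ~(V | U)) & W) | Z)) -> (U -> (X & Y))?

T

Z -> Y = F -> F = T
~(Z -> Y) = ~T = F
~(Z -> Y) -> Z = F -> F = T
Y -> X = F -> T = T
(Y -> X) | Y = T | F = T
X | W = T | T = T
~(X | W) = ~T = F
((Y -> X) | Y) | ~(X | W) = T | F = T
~(((Y -> X) | Y) | ~(X | W)) = ~T = F
(~(Z -> Y) -> Z) -> ~(((Y -> X) | Y) | ~(X | W)) = T -> F = F
~((~(Z -> Y) -> Z) -> ~(((Y -> X) | Y) | ~(X | W))) = ~F = T
V | U = T | F = T
~(V | U) = ~T = F
V & ~(V | U) = T & F = F
(V & ~(V | U)) & W = F & T = F
~((V & ~(V | U)) & W) = ~F = T
~((V & ~(V | U)) & W) | Z = T | F = T
~(~((V & ~(V | U)) & W) | Z) = ~T = F
~((~(Z -> Y) -> Z) -> ~(((Y -> X) | Y) | ~(X | W))) & ~(~((V & ~(V | U)) & W) | Z) = T & F = F
X & Y = T & F = F
U -> (X & Y) = F -> F = T
(~((~(Z -> Y) -> Z) -> ~(((Y -> X) | Y) | ~(X | W))) & ~(~((V & ~(V | U)) & W) | Z)) -> (U -> (X & Y)) = F -> T = T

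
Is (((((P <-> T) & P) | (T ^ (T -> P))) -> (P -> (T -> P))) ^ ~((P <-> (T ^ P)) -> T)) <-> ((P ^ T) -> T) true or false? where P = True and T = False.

P <-> T = True <-> False = False
(P <-> T) & P = False & True = False
T -> P = False -> True = True
T ^ (T -> P) = False ^ True = True
((P <-> T) & P) | (T ^ (T -> P)) = False | True = True
T -> P = False -> True = True
P -> (T -> P) = True -> True = True
(((P <-> T) & P) | (T ^ (T -> P))) -> (P -> (T -> P)) = True -> True = True
T ^ P = False ^ True = True
P <-> (T ^ P) = True <-> True = True
(P <-> (T ^ P)) -> T = True -> False = False
~((P <-> (T ^ P)) -> T) = ~False = True
((((P <-> T) & P) | (T ^ (T -> P))) -> (P -> (T -> P))) ^ ~((P <-> (T ^ P)) -> T) = True ^ True = False
P ^ T = True ^ False = True
(P ^ T) -> T = True -> False = False
(((((P <-> T) & P) | (T ^ (T -> P))) -> (P -> (T -> P))) ^ ~((P <-> (T ^ P)) -> T)) <-> ((P ^ T) -> T) = False <-> False = True

True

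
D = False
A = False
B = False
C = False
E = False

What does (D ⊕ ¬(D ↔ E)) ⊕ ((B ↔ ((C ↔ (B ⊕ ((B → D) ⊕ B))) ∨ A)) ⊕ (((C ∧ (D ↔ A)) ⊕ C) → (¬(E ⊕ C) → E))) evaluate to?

False

D ↔ E = False ↔ False = True
¬(D ↔ E) = ¬True = False
D ⊕ ¬(D ↔ E) = False ⊕ False = False
B → D = False → False = True
(B → D) ⊕ B = True ⊕ False = True
B ⊕ ((B → D) ⊕ B) = False ⊕ True = True
C ↔ (B ⊕ ((B → D) ⊕ B)) = False ↔ True = False
(C ↔ (B ⊕ ((B → D) ⊕ B))) ∨ A = False ∨ False = False
B ↔ ((C ↔ (B ⊕ ((B → D) ⊕ B))) ∨ A) = False ↔ False = True
D ↔ A = False ↔ False = True
C ∧ (D ↔ A) = False ∧ True = False
(C ∧ (D ↔ A)) ⊕ C = False ⊕ False = False
E ⊕ C = False ⊕ False = False
¬(E ⊕ C) = ¬False = True
¬(E ⊕ C) → E = True → False = False
((C ∧ (D ↔ A)) ⊕ C) → (¬(E ⊕ C) → E) = False → False = True
(B ↔ ((C ↔ (B ⊕ ((B → D) ⊕ B))) ∨ A)) ⊕ (((C ∧ (D ↔ A)) ⊕ C) → (¬(E ⊕ C) → E)) = True ⊕ True = False
(D ⊕ ¬(D ↔ E)) ⊕ ((B ↔ ((C ↔ (B ⊕ ((B → D) ⊕ B))) ∨ A)) ⊕ (((C ∧ (D ↔ A)) ⊕ C) → (¬(E ⊕ C) → E))) = False ⊕ False = False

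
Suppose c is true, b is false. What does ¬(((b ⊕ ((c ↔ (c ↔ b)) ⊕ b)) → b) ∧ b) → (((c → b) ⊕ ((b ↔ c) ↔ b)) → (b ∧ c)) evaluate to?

c ↔ b = True ↔ False = False
c ↔ (c ↔ b) = True ↔ False = False
(c ↔ (c ↔ b)) ⊕ b = False ⊕ False = False
b ⊕ ((c ↔ (c ↔ b)) ⊕ b) = False ⊕ False = False
(b ⊕ ((c ↔ (c ↔ b)) ⊕ b)) → b = False → False = True
((b ⊕ ((c ↔ (c ↔ b)) ⊕ b)) → b) ∧ b = True ∧ False = False
¬(((b ⊕ ((c ↔ (c ↔ b)) ⊕ b)) → b) ∧ b) = ¬False = True
c → b = True → False = False
b ↔ c = False ↔ True = False
(b ↔ c) ↔ b = False ↔ False = True
(c → b) ⊕ ((b ↔ c) ↔ b) = False ⊕ True = True
b ∧ c = False ∧ True = False
((c → b) ⊕ ((b ↔ c) ↔ b)) → (b ∧ c) = True → False = False
¬(((b ⊕ ((c ↔ (c ↔ b)) ⊕ b)) → b) ∧ b) → (((c → b) ⊕ ((b ↔ c) ↔ b)) → (b ∧ c)) = True → False = False

False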